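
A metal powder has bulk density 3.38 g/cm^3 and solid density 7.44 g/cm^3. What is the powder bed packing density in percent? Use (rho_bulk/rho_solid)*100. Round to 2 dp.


Packing = (3.38/7.44)*100 = 45.43 %


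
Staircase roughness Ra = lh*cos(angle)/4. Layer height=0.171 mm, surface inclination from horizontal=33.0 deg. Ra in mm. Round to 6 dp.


Ra = 0.171 * cos(33.0) / 4 = 0.035853 mm


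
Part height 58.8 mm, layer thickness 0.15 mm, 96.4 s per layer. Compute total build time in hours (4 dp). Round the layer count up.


Layers = ceil(58.8/0.15) = 392
t = 392 * 96.4 / 3600 = 10.4969 hrs


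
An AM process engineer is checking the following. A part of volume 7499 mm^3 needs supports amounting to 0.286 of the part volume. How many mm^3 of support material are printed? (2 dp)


V_support = 7499 * 0.286 = 2144.71 mm^3


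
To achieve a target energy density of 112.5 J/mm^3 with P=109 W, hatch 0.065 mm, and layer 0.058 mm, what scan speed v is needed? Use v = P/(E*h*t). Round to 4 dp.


v = 109 / (112.5*0.065*0.058) = 256.9997 mm/s


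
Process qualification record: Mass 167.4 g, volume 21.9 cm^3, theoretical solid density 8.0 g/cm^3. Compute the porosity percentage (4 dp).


rho_part = 167.4 / 21.9 = 7.64383562 g/cm^3
Porosity = (1 - 7.64383562/8.0)*100 = 4.4521 %


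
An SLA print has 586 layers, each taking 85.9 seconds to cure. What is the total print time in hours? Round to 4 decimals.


t = 586 * 85.9 / 3600 = 13.9826 hrs


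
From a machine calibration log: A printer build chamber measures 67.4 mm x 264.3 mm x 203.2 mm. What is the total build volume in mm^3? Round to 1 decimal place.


V = 67.4 * 264.3 * 203.2 = 3619768.2 mm^3


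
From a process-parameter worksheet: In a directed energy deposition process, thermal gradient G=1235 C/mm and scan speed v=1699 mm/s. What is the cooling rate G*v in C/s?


CR = 1235 * 1699 = 2098265 C/s


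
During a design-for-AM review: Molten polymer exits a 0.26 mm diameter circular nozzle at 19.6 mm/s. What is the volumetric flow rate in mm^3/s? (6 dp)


A = pi*(0.26/2)^2 = 0.05309292 mm^2
Q = 0.05309292 * 19.6 = 1.040621 mm^3/s


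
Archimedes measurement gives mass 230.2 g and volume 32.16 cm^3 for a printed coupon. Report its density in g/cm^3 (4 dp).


rho = 230.2 / 32.16 = 7.158 g/cm^3


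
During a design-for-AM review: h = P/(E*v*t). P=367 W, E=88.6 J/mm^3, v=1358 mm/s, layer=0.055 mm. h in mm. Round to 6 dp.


h = 367 / (88.6*1358*0.055) = 0.055459 mm


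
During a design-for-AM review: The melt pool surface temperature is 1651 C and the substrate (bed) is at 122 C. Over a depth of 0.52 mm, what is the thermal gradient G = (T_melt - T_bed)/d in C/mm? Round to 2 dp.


G = (1651-122)/0.52 = 2940.38 C/mm


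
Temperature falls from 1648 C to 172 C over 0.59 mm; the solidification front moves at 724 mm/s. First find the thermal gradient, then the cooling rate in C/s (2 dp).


G = (1648-172)/0.59 = 2501.69491525 C/mm
CR = 2501.69491525 * 724 = 1811227.12 C/s


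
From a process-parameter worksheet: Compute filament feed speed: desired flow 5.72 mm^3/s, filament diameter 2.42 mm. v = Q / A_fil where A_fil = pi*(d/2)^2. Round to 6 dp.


A = pi*(2.42/2)^2 = 4.599606
v = 5.72 / 4.599606 = 1.243585 mm/s


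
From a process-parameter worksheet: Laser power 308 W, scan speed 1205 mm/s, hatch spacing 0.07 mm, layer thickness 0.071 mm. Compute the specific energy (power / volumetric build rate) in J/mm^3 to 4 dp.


Build rate = 1205 * 0.07 * 0.071 = 5.98885 mm^3/s
SE = 308 / 5.98885 = 51.4289 J/mm^3


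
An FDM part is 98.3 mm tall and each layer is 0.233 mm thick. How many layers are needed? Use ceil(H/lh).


Layers = ceil(98.3/0.233) = 422


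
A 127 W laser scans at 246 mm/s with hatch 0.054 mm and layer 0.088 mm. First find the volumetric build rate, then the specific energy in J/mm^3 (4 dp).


Build rate = 246 * 0.054 * 0.088 = 1.168992 mm^3/s
SE = 127 / 1.168992 = 108.6406 J/mm^3


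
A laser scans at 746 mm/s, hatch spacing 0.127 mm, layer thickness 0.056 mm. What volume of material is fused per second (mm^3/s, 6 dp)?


Rate = 746 * 0.127 * 0.056 = 5.305552 mm^3/s


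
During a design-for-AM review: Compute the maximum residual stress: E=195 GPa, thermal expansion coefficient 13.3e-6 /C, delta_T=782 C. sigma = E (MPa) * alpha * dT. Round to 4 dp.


sigma = 195*1000 * 13.3e-6 * 782 = 2028.117 MPa


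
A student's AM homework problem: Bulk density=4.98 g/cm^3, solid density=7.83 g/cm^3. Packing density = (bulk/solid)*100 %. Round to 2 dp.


Packing = (4.98/7.83)*100 = 63.6 %


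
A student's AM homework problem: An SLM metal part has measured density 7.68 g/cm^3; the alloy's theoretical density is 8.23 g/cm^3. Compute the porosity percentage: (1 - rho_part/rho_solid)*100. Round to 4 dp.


Porosity = (1-7.68/8.23)*100 = 6.6829 %


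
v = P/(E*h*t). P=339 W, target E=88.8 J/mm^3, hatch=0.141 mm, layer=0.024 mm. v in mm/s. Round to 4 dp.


v = 339 / (88.8*0.141*0.024) = 1128.1228 mm/s


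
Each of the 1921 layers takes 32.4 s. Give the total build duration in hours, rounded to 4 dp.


t = 1921 * 32.4 / 3600 = 17.289 hrs


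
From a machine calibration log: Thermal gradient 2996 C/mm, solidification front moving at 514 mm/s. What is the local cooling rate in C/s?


CR = 2996 * 514 = 1539944 C/s


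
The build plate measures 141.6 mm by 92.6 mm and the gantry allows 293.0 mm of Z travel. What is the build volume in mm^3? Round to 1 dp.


V = 141.6 * 92.6 * 293.0 = 3841862.9 mm^3


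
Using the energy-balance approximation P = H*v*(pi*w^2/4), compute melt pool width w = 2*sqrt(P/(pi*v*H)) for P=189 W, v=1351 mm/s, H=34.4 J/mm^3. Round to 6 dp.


w = 2*sqrt(189/(pi*1351*34.4)) = 0.071958 mm


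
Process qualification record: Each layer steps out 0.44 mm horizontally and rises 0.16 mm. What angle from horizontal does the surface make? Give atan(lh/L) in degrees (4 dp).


angle = atan(0.16/0.44) = 19.9831 degrees


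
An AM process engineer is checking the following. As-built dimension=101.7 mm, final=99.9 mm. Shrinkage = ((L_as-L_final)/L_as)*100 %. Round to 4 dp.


Shrinkage = ((101.7-99.9)/101.7)*100 = 1.7699 %


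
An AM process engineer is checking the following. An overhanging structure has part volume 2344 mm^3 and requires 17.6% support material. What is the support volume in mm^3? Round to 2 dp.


V_support = 2344 * 0.176 = 412.54 mm^3


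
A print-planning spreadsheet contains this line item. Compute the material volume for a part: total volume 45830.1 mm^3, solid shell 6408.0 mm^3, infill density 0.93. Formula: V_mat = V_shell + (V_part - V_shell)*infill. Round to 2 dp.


V_infill = (45830.1 - 6408.0) * 0.93 = 36662.55
V_total = 6408.0 + 36662.55 = 43070.55 mm^3


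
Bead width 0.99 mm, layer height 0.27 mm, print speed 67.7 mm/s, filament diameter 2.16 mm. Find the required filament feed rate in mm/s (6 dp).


Q = 0.99 * 0.27 * 67.7 = 18.09621 mm^3/s
A_fil = pi*(2.16/2)^2 = 3.66435367 mm^2
v_feed = 18.09621 / 3.66435367 = 4.938445 mm/s


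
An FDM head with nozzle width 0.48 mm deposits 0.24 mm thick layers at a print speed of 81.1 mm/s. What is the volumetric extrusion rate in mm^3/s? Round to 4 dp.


Rate = 0.48 * 0.24 * 81.1 = 9.3427 mm^3/s


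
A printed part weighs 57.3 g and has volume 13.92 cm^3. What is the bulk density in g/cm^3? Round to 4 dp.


rho = 57.3 / 13.92 = 4.1164 g/cm^3


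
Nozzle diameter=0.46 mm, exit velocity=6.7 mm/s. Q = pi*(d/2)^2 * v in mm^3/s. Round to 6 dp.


A = pi*(0.46/2)^2 = 0.16619025 mm^2
Q = 0.16619025 * 6.7 = 1.113475 mm^3/s


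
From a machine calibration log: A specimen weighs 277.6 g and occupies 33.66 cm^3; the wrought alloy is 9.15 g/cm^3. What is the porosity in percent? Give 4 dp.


rho_part = 277.6 / 33.66 = 8.24717766 g/cm^3
Porosity = (1 - 8.24717766/9.15)*100 = 9.8669 %


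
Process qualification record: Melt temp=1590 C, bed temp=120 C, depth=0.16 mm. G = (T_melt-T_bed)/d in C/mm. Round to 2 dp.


G = (1590-120)/0.16 = 9187.5 C/mm


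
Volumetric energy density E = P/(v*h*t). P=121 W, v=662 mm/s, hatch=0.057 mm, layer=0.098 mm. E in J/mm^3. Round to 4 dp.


E = 121 / (662*0.057*0.098) = 32.721 J/mm^3


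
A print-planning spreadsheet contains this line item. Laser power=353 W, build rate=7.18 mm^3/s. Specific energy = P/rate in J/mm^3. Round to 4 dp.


SE = 353 / 7.18 = 49.1643 J/mm^3


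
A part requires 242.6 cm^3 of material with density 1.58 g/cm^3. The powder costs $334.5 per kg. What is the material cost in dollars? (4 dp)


Mass = 242.6*1.58/1000 = 0.383308 kg
Cost = 0.383308 * 334.5 = 128.2165 $


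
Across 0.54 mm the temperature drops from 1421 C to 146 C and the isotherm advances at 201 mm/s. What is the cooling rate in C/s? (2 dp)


G = (1421-146)/0.54 = 2361.11111111 C/mm
CR = 2361.11111111 * 201 = 474583.33 C/s


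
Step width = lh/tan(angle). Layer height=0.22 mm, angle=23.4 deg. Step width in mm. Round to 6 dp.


step = 0.22 / tan(23.4) = 0.50839 mm


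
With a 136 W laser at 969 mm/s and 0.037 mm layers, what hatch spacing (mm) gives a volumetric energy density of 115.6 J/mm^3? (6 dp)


h = 136 / (115.6*969*0.037) = 0.032814 mm


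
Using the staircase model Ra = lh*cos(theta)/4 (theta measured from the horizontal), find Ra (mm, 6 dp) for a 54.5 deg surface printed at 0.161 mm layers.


Ra = 0.161 * cos(54.5) / 4 = 0.023373 mm


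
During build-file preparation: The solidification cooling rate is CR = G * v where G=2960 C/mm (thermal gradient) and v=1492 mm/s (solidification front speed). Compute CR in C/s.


CR = 2960 * 1492 = 4416320 C/s


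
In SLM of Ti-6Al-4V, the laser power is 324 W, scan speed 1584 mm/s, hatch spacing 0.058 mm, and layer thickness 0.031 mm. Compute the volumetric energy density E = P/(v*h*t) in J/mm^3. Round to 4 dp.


E = 324 / (1584*0.058*0.031) = 113.7628 J/mm^3


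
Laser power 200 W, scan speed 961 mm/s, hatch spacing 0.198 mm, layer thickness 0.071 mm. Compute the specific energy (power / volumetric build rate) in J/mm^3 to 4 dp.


Build rate = 961 * 0.198 * 0.071 = 13.509738 mm^3/s
SE = 200 / 13.509738 = 14.8041 J/mm^3


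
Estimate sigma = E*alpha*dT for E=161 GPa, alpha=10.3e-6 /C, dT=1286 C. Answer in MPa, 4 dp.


sigma = 161*1000 * 10.3e-6 * 1286 = 2132.5738 MPa


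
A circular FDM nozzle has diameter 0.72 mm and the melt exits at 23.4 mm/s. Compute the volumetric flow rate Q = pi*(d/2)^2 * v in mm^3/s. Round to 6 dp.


A = pi*(0.72/2)^2 = 0.40715041 mm^2
Q = 0.40715041 * 23.4 = 9.52732 mm^3/s


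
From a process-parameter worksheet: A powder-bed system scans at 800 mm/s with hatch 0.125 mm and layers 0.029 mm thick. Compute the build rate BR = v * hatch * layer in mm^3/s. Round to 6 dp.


Rate = 800 * 0.125 * 0.029 = 2.9 mm^3/s


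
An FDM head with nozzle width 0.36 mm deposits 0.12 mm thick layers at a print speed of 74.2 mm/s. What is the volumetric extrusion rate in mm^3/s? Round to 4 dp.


Rate = 0.36 * 0.12 * 74.2 = 3.2054 mm^3/s


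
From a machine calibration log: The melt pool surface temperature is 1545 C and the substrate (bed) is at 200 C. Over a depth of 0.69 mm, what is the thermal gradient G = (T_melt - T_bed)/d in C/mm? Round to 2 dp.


G = (1545-200)/0.69 = 1949.28 C/mm


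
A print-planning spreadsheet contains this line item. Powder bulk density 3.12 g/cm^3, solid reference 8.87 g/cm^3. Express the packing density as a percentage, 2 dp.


Packing = (3.12/8.87)*100 = 35.17 %


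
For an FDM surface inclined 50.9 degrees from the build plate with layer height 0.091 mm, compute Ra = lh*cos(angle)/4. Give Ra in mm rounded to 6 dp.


Ra = 0.091 * cos(50.9) / 4 = 0.014348 mm


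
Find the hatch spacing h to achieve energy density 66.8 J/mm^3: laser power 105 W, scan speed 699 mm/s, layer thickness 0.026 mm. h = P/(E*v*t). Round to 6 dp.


h = 105 / (66.8*699*0.026) = 0.086489 mm


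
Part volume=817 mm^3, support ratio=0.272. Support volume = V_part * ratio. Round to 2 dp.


V_support = 817 * 0.272 = 222.22 mm^3


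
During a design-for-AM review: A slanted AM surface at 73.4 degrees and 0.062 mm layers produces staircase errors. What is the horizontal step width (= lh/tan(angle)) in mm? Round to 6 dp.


step = 0.062 / tan(73.4) = 0.018483 mm


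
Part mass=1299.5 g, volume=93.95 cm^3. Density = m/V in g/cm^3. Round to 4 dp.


rho = 1299.5 / 93.95 = 13.8318 g/cm^3


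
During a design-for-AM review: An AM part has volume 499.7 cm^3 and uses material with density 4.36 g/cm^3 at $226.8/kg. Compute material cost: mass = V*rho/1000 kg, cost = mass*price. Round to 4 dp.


Mass = 499.7*4.36/1000 = 2.178692 kg
Cost = 2.178692 * 226.8 = 494.1273 $


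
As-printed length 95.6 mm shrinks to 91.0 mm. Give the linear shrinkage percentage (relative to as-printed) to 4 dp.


Shrinkage = ((95.6-91.0)/95.6)*100 = 4.8117 %


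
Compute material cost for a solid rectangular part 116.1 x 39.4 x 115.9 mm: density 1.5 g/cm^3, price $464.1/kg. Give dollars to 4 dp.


V = 116.1 * 39.4 * 115.9 = 530166.006 mm^3 = 530.166006 cm^3
Mass = 530.166006 * 1.5 / 1000 = 0.79524901 kg
Cost = 0.79524901 * 464.1 = 369.0751 $


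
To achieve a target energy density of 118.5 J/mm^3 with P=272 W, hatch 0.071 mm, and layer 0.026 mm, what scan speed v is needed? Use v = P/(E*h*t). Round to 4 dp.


v = 272 / (118.5*0.071*0.026) = 1243.4229 mm/s


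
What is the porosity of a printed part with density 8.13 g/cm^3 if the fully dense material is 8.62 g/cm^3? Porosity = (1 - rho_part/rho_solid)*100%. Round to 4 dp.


Porosity = (1-8.13/8.62)*100 = 5.6845 %


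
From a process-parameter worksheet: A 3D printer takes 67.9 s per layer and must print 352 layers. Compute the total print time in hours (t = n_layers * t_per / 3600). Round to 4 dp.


t = 352 * 67.9 / 3600 = 6.6391 hrs


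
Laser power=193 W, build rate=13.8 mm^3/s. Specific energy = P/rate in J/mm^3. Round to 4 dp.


SE = 193 / 13.8 = 13.9855 J/mm^3


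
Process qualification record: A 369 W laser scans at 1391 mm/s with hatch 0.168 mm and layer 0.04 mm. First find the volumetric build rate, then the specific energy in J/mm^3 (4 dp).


Build rate = 1391 * 0.168 * 0.04 = 9.34752 mm^3/s
SE = 369 / 9.34752 = 39.4757 J/mm^3


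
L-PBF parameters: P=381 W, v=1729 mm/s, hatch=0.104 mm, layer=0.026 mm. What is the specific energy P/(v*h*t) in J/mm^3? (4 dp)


Build rate = 1729 * 0.104 * 0.026 = 4.675216 mm^3/s
SE = 381 / 4.675216 = 81.4936 J/mm^3


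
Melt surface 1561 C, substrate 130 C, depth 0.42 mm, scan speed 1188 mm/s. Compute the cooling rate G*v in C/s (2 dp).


G = (1561-130)/0.42 = 3407.14285714 C/mm
CR = 3407.14285714 * 1188 = 4047685.71 C/s


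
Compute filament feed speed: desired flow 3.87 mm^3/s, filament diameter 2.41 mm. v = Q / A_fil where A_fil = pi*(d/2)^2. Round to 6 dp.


A = pi*(2.41/2)^2 = 4.561671
v = 3.87 / 4.561671 = 0.848373 mm/s


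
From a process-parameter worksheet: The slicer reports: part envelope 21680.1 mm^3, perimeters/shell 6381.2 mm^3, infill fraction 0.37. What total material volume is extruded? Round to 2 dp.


V_infill = (21680.1 - 6381.2) * 0.37 = 5660.59
V_total = 6381.2 + 5660.59 = 12041.79 mm^3


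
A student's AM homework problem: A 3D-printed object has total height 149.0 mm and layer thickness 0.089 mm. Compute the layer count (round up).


Layers = ceil(149.0/0.089) = 1675


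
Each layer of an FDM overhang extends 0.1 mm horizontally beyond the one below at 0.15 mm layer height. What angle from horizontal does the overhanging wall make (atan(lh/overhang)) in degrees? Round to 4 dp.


angle = atan(0.15/0.1) = 56.3099 degrees


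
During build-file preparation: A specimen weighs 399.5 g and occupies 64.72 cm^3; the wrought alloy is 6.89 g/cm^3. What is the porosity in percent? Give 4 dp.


rho_part = 399.5 / 64.72 = 6.17274413 g/cm^3
Porosity = (1 - 6.17274413/6.89)*100 = 10.4101 %


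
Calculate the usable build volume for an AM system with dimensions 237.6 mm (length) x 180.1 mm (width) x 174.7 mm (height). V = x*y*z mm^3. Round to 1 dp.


V = 237.6 * 180.1 * 174.7 = 7475720.5 mm^3


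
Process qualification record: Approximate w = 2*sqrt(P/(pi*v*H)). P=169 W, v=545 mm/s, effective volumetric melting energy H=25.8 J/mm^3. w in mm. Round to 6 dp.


w = 2*sqrt(169/(pi*545*25.8)) = 0.123706 mm


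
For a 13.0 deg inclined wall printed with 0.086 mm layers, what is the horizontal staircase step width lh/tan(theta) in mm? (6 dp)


step = 0.086 / tan(13.0) = 0.372507 mm


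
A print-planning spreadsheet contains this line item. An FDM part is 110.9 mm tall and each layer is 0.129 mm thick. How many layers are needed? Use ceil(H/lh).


Layers = ceil(110.9/0.129) = 860


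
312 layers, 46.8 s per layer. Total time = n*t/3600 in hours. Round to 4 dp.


t = 312 * 46.8 / 3600 = 4.056 hrs


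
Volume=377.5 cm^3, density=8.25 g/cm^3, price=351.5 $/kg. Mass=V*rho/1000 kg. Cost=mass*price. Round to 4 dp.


Mass = 377.5*8.25/1000 = 3.114375 kg
Cost = 3.114375 * 351.5 = 1094.7028 $


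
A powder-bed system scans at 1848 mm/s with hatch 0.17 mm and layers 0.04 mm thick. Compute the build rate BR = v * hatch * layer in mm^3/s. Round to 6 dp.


Rate = 1848 * 0.17 * 0.04 = 12.5664 mm^3/s


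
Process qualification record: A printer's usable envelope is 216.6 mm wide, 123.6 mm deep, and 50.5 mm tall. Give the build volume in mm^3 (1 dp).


V = 216.6 * 123.6 * 50.5 = 1351973.9 mm^3


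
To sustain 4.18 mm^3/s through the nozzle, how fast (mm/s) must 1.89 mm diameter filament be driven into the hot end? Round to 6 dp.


A = pi*(1.89/2)^2 = 2.805521
v = 4.18 / 2.805521 = 1.489919 mm/s


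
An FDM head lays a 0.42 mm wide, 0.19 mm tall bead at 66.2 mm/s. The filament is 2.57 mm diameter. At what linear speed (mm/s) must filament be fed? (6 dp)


Q = 0.42 * 0.19 * 66.2 = 5.28276 mm^3/s
A_fil = pi*(2.57/2)^2 = 5.18747633 mm^2
v_feed = 5.28276 / 5.18747633 = 1.018368 mm/s


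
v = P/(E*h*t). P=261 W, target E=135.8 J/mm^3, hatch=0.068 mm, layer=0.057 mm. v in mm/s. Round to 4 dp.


v = 261 / (135.8*0.068*0.057) = 495.8576 mm/s


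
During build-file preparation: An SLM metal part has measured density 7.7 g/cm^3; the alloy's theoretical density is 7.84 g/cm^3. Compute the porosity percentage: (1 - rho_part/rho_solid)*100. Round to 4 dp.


Porosity = (1-7.7/7.84)*100 = 1.7857 %


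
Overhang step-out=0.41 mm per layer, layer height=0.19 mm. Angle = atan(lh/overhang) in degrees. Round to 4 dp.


angle = atan(0.19/0.41) = 24.8637 degrees


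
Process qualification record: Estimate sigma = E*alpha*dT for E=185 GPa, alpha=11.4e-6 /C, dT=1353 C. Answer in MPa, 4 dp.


sigma = 185*1000 * 11.4e-6 * 1353 = 2853.477 MPa


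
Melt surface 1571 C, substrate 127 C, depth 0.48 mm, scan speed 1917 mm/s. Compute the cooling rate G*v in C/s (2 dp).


G = (1571-127)/0.48 = 3008.33333333 C/mm
CR = 3008.33333333 * 1917 = 5766975.0 C/s


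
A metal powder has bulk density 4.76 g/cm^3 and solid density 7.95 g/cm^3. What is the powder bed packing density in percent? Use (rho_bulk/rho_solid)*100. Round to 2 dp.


Packing = (4.76/7.95)*100 = 59.87 %


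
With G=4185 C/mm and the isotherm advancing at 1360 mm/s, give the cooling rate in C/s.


CR = 4185 * 1360 = 5691600 C/s


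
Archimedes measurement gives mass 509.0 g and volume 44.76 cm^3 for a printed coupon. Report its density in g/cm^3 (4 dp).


rho = 509.0 / 44.76 = 11.3718 g/cm^3


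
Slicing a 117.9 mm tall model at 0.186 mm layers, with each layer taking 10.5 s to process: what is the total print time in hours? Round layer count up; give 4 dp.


Layers = ceil(117.9/0.186) = 634
t = 634 * 10.5 / 3600 = 1.8492 hrs


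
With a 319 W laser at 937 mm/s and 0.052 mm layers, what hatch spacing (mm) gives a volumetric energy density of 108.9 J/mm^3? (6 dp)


h = 319 / (108.9*937*0.052) = 0.06012 mm


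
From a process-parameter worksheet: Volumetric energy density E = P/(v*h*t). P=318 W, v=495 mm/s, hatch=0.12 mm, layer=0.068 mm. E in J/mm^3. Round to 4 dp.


E = 318 / (495*0.12*0.068) = 78.7285 J/mm^3


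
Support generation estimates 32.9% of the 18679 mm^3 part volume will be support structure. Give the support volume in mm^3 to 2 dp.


V_support = 18679 * 0.329 = 6145.39 mm^3


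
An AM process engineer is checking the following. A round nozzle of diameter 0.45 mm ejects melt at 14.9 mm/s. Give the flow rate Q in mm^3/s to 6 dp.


A = pi*(0.45/2)^2 = 0.15904313 mm^2
Q = 0.15904313 * 14.9 = 2.369743 mm^3/s


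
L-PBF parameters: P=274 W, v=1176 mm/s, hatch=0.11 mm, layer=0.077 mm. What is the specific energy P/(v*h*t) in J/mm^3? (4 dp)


Build rate = 1176 * 0.11 * 0.077 = 9.96072 mm^3/s
SE = 274 / 9.96072 = 27.5081 J/mm^3


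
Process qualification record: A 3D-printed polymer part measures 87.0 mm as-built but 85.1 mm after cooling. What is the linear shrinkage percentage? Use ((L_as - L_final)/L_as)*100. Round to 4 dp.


Shrinkage = ((87.0-85.1)/87.0)*100 = 2.1839 %


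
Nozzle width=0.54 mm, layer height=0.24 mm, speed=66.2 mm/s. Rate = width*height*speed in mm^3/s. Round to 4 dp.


Rate = 0.54 * 0.24 * 66.2 = 8.5795 mm^3/s


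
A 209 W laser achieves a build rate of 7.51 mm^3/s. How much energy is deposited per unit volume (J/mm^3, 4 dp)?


SE = 209 / 7.51 = 27.8296 J/mm^3


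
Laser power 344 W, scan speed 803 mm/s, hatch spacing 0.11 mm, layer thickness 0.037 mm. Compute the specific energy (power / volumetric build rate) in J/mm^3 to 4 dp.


Build rate = 803 * 0.11 * 0.037 = 3.26821 mm^3/s
SE = 344 / 3.26821 = 105.2564 J/mm^3


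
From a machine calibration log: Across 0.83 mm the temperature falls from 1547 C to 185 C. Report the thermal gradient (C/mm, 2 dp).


G = (1547-185)/0.83 = 1640.96 C/mm


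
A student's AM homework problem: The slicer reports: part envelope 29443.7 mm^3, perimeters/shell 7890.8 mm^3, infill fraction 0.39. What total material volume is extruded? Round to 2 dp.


V_infill = (29443.7 - 7890.8) * 0.39 = 8405.63
V_total = 7890.8 + 8405.63 = 16296.43 mm^3


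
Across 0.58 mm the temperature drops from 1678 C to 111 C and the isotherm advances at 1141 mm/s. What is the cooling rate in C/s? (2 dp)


G = (1678-111)/0.58 = 2701.72413793 C/mm
CR = 2701.72413793 * 1141 = 3082667.24 C/s


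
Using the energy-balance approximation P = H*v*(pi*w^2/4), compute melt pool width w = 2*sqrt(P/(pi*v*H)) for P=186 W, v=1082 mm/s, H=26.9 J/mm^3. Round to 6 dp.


w = 2*sqrt(186/(pi*1082*26.9)) = 0.090203 mm


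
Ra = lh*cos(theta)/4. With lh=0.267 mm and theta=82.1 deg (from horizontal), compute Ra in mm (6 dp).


Ra = 0.267 * cos(82.1) / 4 = 0.009174 mm


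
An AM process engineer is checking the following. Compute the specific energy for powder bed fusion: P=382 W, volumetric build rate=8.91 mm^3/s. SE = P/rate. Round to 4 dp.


SE = 382 / 8.91 = 42.8732 J/mm^3


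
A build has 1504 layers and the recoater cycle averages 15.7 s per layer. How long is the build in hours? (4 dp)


t = 1504 * 15.7 / 3600 = 6.5591 hrs


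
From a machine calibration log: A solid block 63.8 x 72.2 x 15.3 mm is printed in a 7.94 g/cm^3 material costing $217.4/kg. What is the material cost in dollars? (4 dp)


V = 63.8 * 72.2 * 15.3 = 70477.308 mm^3 = 70.477308 cm^3
Mass = 70.477308 * 7.94 / 1000 = 0.55958983 kg
Cost = 0.55958983 * 217.4 = 121.6548 $


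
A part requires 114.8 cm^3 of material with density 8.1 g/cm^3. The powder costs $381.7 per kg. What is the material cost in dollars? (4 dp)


Mass = 114.8*8.1/1000 = 0.92988 kg
Cost = 0.92988 * 381.7 = 354.9352 $


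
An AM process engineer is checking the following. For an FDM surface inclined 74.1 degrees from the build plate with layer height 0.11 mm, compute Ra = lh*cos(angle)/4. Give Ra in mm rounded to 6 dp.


Ra = 0.11 * cos(74.1) / 4 = 0.007534 mm


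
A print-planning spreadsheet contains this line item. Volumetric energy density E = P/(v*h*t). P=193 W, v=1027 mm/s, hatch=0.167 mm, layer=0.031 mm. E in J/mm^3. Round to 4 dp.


E = 193 / (1027*0.167*0.031) = 36.3002 J/mm^3


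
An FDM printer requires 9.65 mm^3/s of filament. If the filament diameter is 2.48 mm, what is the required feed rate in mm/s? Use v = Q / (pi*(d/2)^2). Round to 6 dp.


A = pi*(2.48/2)^2 = 4.830513
v = 9.65 / 4.830513 = 1.997717 mm/s


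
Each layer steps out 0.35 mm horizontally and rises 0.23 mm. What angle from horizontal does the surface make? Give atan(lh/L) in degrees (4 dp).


angle = atan(0.23/0.35) = 33.3106 degrees


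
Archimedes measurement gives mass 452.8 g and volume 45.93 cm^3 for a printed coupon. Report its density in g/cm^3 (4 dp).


rho = 452.8 / 45.93 = 9.8585 g/cm^3


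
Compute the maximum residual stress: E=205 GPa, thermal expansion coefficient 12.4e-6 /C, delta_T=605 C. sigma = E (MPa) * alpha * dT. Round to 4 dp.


sigma = 205*1000 * 12.4e-6 * 605 = 1537.91 MPa


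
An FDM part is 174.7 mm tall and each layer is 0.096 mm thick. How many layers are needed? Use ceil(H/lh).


Layers = ceil(174.7/0.096) = 1820


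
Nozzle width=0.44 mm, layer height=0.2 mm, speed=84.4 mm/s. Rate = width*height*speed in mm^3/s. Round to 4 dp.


Rate = 0.44 * 0.2 * 84.4 = 7.4272 mm^3/s


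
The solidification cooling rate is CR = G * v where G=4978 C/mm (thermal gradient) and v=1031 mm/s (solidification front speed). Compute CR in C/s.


CR = 4978 * 1031 = 5132318 C/s


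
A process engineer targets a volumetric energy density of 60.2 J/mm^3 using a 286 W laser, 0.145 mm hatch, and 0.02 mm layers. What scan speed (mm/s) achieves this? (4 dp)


v = 286 / (60.2*0.145*0.02) = 1638.2174 mm/s


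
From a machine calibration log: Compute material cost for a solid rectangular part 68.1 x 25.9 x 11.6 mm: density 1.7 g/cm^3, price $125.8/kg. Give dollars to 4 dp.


V = 68.1 * 25.9 * 11.6 = 20459.964 mm^3 = 20.459964 cm^3
Mass = 20.459964 * 1.7 / 1000 = 0.03478194 kg
Cost = 0.03478194 * 125.8 = 4.3756 $


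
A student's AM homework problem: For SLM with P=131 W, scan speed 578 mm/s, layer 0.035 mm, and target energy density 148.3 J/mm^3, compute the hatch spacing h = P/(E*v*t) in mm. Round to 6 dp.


h = 131 / (148.3*578*0.035) = 0.043665 mm


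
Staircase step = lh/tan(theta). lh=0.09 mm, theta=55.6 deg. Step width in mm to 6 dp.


step = 0.09 / tan(55.6) = 0.061624 mm


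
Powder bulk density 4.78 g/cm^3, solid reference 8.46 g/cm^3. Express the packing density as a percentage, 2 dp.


Packing = (4.78/8.46)*100 = 56.5 %


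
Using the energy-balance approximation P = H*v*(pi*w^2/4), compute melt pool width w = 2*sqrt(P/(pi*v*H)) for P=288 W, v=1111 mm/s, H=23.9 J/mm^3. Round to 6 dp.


w = 2*sqrt(288/(pi*1111*23.9)) = 0.117516 mm


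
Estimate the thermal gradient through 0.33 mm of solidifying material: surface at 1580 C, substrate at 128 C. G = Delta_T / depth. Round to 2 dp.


G = (1580-128)/0.33 = 4400.0 C/mm


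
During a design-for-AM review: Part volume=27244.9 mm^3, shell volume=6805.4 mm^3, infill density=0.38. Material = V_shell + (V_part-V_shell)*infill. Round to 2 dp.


V_infill = (27244.9 - 6805.4) * 0.38 = 7767.01
V_total = 6805.4 + 7767.01 = 14572.41 mm^3


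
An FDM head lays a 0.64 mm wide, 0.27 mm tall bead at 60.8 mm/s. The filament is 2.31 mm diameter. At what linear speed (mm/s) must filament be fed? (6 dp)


Q = 0.64 * 0.27 * 60.8 = 10.50624 mm^3/s
A_fil = pi*(2.31/2)^2 = 4.19096314 mm^2
v_feed = 10.50624 / 4.19096314 = 2.50688 mm/s


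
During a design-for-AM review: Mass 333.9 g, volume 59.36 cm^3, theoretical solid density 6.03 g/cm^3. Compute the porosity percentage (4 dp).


rho_part = 333.9 / 59.36 = 5.625 g/cm^3
Porosity = (1 - 5.625/6.03)*100 = 6.7164 %


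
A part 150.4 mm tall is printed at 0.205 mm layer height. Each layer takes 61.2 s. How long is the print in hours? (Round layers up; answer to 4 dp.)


Layers = ceil(150.4/0.205) = 734
t = 734 * 61.2 / 3600 = 12.478 hrs


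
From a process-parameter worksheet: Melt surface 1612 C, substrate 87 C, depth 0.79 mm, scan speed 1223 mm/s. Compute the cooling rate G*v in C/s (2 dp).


G = (1612-87)/0.79 = 1930.37974684 C/mm
CR = 1930.37974684 * 1223 = 2360854.43 C/s


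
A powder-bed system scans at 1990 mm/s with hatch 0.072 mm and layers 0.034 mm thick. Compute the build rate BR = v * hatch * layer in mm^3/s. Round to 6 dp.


Rate = 1990 * 0.072 * 0.034 = 4.87152 mm^3/s


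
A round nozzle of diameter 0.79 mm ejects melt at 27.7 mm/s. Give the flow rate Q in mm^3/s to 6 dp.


A = pi*(0.79/2)^2 = 0.49016699 mm^2
Q = 0.49016699 * 27.7 = 13.577626 mm^3/s


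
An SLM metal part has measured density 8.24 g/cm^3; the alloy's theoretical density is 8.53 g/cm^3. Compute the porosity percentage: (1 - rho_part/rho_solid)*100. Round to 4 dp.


Porosity = (1-8.24/8.53)*100 = 3.3998 %


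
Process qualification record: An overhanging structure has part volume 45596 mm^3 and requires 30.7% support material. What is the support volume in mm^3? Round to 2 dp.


V_support = 45596 * 0.307 = 13997.97 mm^3


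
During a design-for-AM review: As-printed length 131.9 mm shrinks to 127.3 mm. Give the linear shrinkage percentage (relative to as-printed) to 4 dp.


Shrinkage = ((131.9-127.3)/131.9)*100 = 3.4875 %


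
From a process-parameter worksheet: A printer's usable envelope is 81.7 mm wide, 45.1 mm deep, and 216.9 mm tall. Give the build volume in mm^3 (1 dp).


V = 81.7 * 45.1 * 216.9 = 799204.9 mm^3


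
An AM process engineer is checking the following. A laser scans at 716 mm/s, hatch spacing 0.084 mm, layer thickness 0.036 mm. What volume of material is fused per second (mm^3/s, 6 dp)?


Rate = 716 * 0.084 * 0.036 = 2.165184 mm^3/s


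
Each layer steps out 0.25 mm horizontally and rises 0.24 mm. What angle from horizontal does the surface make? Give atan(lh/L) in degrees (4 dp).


angle = atan(0.24/0.25) = 43.8309 degrees


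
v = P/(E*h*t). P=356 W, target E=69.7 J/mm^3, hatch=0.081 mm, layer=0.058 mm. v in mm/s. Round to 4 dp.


v = 356 / (69.7*0.081*0.058) = 1087.1869 mm/s


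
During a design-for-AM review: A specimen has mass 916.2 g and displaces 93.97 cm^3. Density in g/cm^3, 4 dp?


rho = 916.2 / 93.97 = 9.7499 g/cm^3


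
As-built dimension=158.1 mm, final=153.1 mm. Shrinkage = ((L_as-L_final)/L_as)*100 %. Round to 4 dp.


Shrinkage = ((158.1-153.1)/158.1)*100 = 3.1626 %


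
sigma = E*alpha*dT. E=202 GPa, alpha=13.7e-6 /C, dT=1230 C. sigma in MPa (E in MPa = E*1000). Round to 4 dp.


sigma = 202*1000 * 13.7e-6 * 1230 = 3403.902 MPa


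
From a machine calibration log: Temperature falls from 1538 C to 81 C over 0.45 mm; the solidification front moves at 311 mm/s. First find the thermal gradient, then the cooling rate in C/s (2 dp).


G = (1538-81)/0.45 = 3237.77777778 C/mm
CR = 3237.77777778 * 311 = 1006948.89 C/s


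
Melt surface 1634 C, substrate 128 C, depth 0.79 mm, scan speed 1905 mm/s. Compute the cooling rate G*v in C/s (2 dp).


G = (1634-128)/0.79 = 1906.32911392 C/mm
CR = 1906.32911392 * 1905 = 3631556.96 C/s


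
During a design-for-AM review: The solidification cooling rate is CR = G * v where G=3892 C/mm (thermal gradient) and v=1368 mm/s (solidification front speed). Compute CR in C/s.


CR = 3892 * 1368 = 5324256 C/s


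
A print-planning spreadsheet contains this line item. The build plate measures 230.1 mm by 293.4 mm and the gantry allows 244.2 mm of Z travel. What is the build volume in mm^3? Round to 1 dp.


V = 230.1 * 293.4 * 244.2 = 16486269.2 mm^3


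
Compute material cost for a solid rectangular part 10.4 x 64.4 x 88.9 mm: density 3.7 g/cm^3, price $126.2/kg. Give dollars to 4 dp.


V = 10.4 * 64.4 * 88.9 = 59541.664 mm^3 = 59.541664 cm^3
Mass = 59.541664 * 3.7 / 1000 = 0.22030416 kg
Cost = 0.22030416 * 126.2 = 27.8024 $


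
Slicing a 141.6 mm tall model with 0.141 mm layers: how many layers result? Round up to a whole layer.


Layers = ceil(141.6/0.141) = 1005


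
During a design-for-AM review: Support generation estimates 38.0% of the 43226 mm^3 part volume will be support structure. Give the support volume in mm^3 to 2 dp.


V_support = 43226 * 0.38 = 16425.88 mm^3


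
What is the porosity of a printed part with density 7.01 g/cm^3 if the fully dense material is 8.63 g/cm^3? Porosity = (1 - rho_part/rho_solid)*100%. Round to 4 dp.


Porosity = (1-7.01/8.63)*100 = 18.7717 %


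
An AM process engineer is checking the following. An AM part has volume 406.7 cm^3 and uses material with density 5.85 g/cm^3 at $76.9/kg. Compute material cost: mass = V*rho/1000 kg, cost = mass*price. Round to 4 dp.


Mass = 406.7*5.85/1000 = 2.379195 kg
Cost = 2.379195 * 76.9 = 182.9601 $


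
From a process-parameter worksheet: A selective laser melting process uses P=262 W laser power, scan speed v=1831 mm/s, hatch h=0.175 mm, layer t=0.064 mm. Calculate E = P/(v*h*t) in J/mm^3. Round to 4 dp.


E = 262 / (1831*0.175*0.064) = 12.776 J/mm^3


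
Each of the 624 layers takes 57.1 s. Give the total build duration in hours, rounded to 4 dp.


t = 624 * 57.1 / 3600 = 9.8973 hrs


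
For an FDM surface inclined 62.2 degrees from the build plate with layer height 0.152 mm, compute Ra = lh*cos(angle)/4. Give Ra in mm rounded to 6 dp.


Ra = 0.152 * cos(62.2) / 4 = 0.017723 mm


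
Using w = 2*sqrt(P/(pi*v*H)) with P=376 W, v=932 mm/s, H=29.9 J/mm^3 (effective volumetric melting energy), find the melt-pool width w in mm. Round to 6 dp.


w = 2*sqrt(376/(pi*932*29.9)) = 0.131071 mm


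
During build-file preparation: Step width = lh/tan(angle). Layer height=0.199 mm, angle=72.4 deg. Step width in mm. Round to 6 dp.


step = 0.199 / tan(72.4) = 0.063127 mm


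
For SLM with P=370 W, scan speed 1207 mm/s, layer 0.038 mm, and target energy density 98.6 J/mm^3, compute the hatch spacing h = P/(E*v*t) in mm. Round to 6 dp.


h = 370 / (98.6*1207*0.038) = 0.081815 mm


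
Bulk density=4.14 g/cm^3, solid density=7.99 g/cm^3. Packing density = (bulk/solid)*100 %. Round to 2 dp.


Packing = (4.14/7.99)*100 = 51.81 %


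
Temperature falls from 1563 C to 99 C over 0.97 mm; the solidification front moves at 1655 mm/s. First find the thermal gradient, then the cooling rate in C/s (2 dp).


G = (1563-99)/0.97 = 1509.27835052 C/mm
CR = 1509.27835052 * 1655 = 2497855.67 C/s


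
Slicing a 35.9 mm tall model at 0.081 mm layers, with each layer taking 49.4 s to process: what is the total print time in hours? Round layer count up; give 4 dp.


Layers = ceil(35.9/0.081) = 444
t = 444 * 49.4 / 3600 = 6.0927 hrs


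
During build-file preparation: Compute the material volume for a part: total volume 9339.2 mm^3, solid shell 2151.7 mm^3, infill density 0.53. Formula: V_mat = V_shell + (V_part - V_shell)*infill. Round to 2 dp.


V_infill = (9339.2 - 2151.7) * 0.53 = 3809.38
V_total = 2151.7 + 3809.38 = 5961.08 mm^3


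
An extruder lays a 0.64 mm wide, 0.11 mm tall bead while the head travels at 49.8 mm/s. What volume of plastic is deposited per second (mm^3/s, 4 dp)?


Rate = 0.64 * 0.11 * 49.8 = 3.5059 mm^3/s


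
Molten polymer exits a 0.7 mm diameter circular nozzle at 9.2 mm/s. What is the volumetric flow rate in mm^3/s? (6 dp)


A = pi*(0.7/2)^2 = 0.3848451 mm^2
Q = 0.3848451 * 9.2 = 3.540575 mm^3/s


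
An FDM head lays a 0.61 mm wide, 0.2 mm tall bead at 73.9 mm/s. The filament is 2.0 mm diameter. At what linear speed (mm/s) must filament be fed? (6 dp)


Q = 0.61 * 0.2 * 73.9 = 9.0158 mm^3/s
A_fil = pi*(2.0/2)^2 = 3.14159265 mm^2
v_feed = 9.0158 / 3.14159265 = 2.869818 mm/s


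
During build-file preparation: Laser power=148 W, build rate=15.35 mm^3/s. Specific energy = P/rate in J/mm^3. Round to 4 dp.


SE = 148 / 15.35 = 9.6417 J/mm^3


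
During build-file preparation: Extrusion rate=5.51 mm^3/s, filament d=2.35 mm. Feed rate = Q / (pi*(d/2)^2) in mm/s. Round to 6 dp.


A = pi*(2.35/2)^2 = 4.337361
v = 5.51 / 4.337361 = 1.270358 mm/s


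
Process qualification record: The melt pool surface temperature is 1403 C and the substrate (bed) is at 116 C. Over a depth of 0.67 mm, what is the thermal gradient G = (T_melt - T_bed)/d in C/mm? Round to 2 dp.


G = (1403-116)/0.67 = 1920.9 C/mm


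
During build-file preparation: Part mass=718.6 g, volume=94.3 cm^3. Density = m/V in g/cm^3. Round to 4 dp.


rho = 718.6 / 94.3 = 7.6204 g/cm^3


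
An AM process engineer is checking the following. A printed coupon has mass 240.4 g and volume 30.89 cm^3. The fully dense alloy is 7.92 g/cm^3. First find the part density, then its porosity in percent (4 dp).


rho_part = 240.4 / 30.89 = 7.78245387 g/cm^3
Porosity = (1 - 7.78245387/7.92)*100 = 1.7367 %


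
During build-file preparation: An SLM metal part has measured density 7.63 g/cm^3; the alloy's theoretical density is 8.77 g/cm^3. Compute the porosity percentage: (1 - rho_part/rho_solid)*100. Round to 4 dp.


Porosity = (1-7.63/8.77)*100 = 12.9989 %


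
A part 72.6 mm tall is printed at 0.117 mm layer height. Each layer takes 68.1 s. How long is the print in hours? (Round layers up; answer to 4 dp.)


Layers = ceil(72.6/0.117) = 621
t = 621 * 68.1 / 3600 = 11.7473 hrs


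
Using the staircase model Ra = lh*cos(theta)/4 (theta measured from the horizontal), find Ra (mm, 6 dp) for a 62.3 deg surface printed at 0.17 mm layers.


Ra = 0.17 * cos(62.3) / 4 = 0.019756 mm


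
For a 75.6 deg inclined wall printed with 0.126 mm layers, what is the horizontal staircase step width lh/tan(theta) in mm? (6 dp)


step = 0.126 / tan(75.6) = 0.032351 mm


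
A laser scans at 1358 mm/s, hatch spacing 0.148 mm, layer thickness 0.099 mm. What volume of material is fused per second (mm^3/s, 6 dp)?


Rate = 1358 * 0.148 * 0.099 = 19.897416 mm^3/s


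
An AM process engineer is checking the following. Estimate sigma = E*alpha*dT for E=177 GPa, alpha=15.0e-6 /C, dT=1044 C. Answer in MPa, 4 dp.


sigma = 177*1000 * 15.0e-6 * 1044 = 2771.82 MPa


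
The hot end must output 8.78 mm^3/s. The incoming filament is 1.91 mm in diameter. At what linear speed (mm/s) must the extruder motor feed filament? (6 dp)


A = pi*(1.91/2)^2 = 2.865211
v = 8.78 / 2.865211 = 3.064347 mm/s


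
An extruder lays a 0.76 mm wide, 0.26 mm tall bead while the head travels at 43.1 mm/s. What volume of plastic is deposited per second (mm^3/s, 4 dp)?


Rate = 0.76 * 0.26 * 43.1 = 8.5166 mm^3/s


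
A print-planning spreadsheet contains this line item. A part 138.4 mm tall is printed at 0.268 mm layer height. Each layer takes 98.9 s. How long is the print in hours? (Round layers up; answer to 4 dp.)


Layers = ceil(138.4/0.268) = 517
t = 517 * 98.9 / 3600 = 14.2031 hrs


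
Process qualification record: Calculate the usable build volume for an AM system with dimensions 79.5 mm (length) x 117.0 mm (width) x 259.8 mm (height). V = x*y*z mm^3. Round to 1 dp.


V = 79.5 * 117.0 * 259.8 = 2416529.7 mm^3


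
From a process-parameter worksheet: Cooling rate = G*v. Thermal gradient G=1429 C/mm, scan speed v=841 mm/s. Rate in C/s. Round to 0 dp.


CR = 1429 * 841 = 1201789 C/s


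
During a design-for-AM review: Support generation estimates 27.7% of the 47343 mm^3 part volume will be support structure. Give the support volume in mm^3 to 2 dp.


V_support = 47343 * 0.277 = 13114.01 mm^3


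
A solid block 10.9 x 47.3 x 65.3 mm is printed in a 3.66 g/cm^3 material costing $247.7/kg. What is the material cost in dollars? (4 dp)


V = 10.9 * 47.3 * 65.3 = 33666.721 mm^3 = 33.666721 cm^3
Mass = 33.666721 * 3.66 / 1000 = 0.1232202 kg
Cost = 0.1232202 * 247.7 = 30.5216 $
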